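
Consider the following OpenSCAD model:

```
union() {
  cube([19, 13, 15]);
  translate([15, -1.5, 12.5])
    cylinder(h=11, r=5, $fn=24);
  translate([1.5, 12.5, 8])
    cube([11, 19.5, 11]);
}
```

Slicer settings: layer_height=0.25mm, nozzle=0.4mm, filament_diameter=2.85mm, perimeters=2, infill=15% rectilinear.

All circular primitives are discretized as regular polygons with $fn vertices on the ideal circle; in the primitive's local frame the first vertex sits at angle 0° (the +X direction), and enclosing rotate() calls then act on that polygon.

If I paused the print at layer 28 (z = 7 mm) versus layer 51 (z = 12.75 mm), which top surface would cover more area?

layer 51 (z = 12.75 mm)

Layer 28 (z = 7): the cube (footprint 19×13) is included at this height (area 247.00 mm²); the cylinder at (15, -1.5) does not reach this height (z outside [12.5, 23.5]); the cube at (1.5, 12.5) does not reach this height (z outside [8, 19]); Taking the union: only the 19×13 cube is present, so the union is just that shape — area = 247.00 mm². So its area = 247.00 mm². Layer 51 (z = 12.75): the 19×13 cube contributes its full rectangle (area 247.00 mm²); the r=5 cylinder at (15, -1.5) gives a regular 24-gon of circumradius 5 (constant along its height) (area = (24/2)·5.000²·sin(360°/24) = 77.65 mm²); the cube at (1.5, 12.5) is present — its section is the full 11×19.5 rectangle (area 214.50 mm²); Merging all regions: the regions partially overlap — summed areas 539.15 mm² minus the doubly-counted overlap 29.02 mm² gives 510.12 mm² — area = 510.12 mm². So its area = 510.12 mm². Layer 51 is larger (510.12 vs 247.00 mm²).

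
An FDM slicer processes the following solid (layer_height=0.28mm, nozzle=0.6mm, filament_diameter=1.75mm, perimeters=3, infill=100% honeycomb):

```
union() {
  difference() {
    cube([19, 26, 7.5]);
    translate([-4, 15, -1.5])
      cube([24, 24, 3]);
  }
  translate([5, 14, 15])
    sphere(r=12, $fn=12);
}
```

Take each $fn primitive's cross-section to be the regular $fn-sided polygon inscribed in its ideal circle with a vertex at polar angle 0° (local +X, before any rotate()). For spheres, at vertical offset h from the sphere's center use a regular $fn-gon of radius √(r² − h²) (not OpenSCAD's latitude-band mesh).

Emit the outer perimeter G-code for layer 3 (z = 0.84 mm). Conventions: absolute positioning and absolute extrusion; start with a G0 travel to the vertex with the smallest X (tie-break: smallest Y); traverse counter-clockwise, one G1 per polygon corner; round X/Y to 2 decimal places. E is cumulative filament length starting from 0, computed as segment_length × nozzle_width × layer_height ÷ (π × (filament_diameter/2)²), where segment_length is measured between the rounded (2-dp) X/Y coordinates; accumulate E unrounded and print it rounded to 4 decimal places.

At z = 0.84 mm: the 19×26 cube contributes its full rectangle; the cube at (-4, 15) (footprint 24×24) is included at this height; After the difference (first − rest): starting from the 19×26 cube, the 24×24 cube at (-4, 15) partially overlaps it — only the 209.00 mm² overlap (of its 576.00 mm²) is removed, clipping the outline — 1 connected region; the sphere at (5, 14) does not reach this height (|z−center|=14.160 > r=12); Merging all regions: only that combined region is present, so the union is just that shape — 1 connected region. The outline is a single polygon with 4 vertices. Extrusion per mm of travel: 0.6 × 0.28 / (π × 0.875²) = 0.069846. Accumulating E over each segment gives final E = 4.7495.

G0 X0.00 Y0.00 Z0.84
G1 X19.00 Y0.00 E1.3271
G1 X19.00 Y15.00 E2.3748
G1 X0.00 Y15.00 E3.7019
G1 X0.00 Y0.00 E4.7495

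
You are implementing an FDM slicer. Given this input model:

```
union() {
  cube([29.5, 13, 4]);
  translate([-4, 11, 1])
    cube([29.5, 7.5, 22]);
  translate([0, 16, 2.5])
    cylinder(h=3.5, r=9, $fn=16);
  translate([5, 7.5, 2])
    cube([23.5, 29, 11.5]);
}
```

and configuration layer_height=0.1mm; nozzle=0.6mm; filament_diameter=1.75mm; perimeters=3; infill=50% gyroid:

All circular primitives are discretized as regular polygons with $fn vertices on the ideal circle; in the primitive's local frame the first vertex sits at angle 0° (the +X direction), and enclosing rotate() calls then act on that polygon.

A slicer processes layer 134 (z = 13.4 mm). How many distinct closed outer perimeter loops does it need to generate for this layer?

1

At z = 13.4 mm: the cube is absent (z outside [0, 4]); the cube at (-4, 11) is present — its section is the full 29.5×7.5 rectangle; the cylinder at (0, 16) is not intersected at this z (z outside [2.5, 6]); the cube at (5, 7.5) (footprint 23.5×29) is included at this height; Merging all regions: the regions partially overlap (shared area 153.75 mm²), so overlapping operands fuse into one piece — 1 connected region. The result has 1 disconnected region.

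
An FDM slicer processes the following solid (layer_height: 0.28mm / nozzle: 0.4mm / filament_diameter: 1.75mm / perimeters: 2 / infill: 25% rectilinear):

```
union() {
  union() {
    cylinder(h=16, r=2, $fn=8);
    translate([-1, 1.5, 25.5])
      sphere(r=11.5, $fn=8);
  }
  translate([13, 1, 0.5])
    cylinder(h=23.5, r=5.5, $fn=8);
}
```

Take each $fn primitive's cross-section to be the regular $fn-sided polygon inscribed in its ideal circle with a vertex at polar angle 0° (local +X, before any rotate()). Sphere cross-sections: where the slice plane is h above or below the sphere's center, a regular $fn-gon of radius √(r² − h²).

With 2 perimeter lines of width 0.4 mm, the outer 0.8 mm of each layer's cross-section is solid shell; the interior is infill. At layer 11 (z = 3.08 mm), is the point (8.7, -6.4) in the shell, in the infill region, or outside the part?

At z = 3.08 mm: the r=2 cylinder contributes a regular 8-gon of circumradius 2; the sphere at (-1, 1.5) is absent (|z−center|=22.420 > r=11.5); Taking the union: only the r=2 cylinder is present, so the union is just that shape — 1 connected region; the r=5.5 cylinder at (13, 1) contributes a regular 8-gon of circumradius 5.5; Taking the union: the 2 present regions are separate (no shared area or edge), so areas and boundary lengths simply add and each stays a separate island — 2 connected regions. Overall, the cross-section has 2 separate islands. The nearest boundary edge runs (13.00, -4.50)→(9.11, -2.89); distance from the point to it = 3.40 mm. The point is not inside any of the regions above, so it lies outside the cross-section (3.40 mm from the nearest boundary).

outside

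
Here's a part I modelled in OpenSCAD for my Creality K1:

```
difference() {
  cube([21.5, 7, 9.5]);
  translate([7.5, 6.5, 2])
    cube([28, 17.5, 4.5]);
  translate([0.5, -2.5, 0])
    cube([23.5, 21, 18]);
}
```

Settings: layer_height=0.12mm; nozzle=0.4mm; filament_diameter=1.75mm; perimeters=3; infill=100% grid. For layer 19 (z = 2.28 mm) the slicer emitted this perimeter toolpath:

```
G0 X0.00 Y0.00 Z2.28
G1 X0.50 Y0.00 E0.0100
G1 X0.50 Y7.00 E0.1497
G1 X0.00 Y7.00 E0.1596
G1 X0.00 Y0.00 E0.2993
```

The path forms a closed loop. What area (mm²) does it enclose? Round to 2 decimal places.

Apply the shoelace formula to the sequence of (X, Y) vertices; enclosed area = 3.50 mm².

3.50 mm²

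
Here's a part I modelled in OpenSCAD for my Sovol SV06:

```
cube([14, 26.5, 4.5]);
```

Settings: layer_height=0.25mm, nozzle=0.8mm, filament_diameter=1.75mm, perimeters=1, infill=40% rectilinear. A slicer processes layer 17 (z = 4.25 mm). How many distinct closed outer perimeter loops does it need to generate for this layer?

At z = 4.25 mm: the cube (footprint 14×26.5) is included at this height. The result has 1 disconnected region.

1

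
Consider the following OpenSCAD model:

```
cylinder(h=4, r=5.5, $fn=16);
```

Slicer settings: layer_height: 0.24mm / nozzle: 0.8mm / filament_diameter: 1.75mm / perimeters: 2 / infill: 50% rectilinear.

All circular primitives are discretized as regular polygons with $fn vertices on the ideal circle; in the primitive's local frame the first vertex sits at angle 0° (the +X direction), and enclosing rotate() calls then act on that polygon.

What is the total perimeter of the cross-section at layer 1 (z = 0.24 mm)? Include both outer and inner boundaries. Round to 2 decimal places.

At z = 0.24 mm: the r=5.5 cylinder contributes a regular 16-gon of circumradius 5.5 (perimeter = 2·16·5.500·sin(180°/16) = 34.34 mm). Overall, the cross-section is a single solid region. Total boundary length (outer) = 34.34 mm.

34.34 mm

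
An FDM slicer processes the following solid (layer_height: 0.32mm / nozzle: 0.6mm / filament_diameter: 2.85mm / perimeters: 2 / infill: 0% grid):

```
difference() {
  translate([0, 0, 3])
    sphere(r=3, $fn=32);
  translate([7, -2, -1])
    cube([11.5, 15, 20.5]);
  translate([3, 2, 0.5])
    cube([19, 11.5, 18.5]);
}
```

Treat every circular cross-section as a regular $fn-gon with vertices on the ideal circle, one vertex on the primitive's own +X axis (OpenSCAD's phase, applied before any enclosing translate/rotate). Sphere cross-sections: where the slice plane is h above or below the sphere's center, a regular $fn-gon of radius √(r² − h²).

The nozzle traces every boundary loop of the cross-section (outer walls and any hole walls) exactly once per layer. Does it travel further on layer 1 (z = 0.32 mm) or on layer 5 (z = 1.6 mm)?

layer 5 (z = 1.6 mm)

Layer 1 (z = 0.32): the sphere: section is a regular 32-gon, circumradius = √(r²−h²) = √(3²−2.68²) = 1.348 (perimeter = 2·32·1.348·sin(180°/32) = 8.46 mm); the cube at (7, -2) (footprint 11.5×15) is included at this height (perimeter 53.00 mm); the cube at (3, 2) does not reach this height (z outside [0.5, 19]); Taking the first minus the rest: starting from the r=3 sphere, the 11.5×15 cube at (7, -2) misses the remaining region (no effect) — boundary = 8.46 mm. So its perimeter = 8.46 mm. Layer 5 (z = 1.6): the sphere: section is a regular 32-gon, circumradius = √(r²−h²) = √(3²−1.4²) = 2.653 (perimeter = 2·32·2.653·sin(180°/32) = 16.64 mm); the cube at (7, -2) (footprint 11.5×15) is included at this height (perimeter 53.00 mm); the cube at (3, 2) is present — its section is the full 19×11.5 rectangle (perimeter 61.00 mm); Subtracting the remaining from the first: starting from the r=3 sphere, the 11.5×15 cube at (7, -2) misses the remaining region (no effect); the 19×11.5 cube at (3, 2) misses the remaining region (no effect) — boundary = 16.64 mm. So its perimeter = 16.64 mm. Layer 5 is larger (16.64 vs 8.46 mm).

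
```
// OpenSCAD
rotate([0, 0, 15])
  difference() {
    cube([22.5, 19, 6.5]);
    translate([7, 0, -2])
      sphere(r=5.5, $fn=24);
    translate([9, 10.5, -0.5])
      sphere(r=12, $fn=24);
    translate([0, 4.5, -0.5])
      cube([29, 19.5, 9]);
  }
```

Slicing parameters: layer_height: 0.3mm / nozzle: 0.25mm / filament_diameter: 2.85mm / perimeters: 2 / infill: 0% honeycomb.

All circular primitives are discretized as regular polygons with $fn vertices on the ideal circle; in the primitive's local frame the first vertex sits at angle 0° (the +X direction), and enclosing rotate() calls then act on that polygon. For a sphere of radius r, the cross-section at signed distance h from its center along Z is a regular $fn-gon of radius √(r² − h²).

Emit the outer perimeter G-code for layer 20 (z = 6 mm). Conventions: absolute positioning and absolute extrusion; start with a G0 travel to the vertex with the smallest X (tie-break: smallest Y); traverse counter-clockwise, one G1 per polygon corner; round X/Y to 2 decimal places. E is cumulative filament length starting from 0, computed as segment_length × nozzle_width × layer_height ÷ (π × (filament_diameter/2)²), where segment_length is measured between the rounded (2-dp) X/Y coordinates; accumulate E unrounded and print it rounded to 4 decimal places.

G0 X-1.16 Y4.35 Z6.00
G1 X0.00 Y0.00 E0.0529
G1 X21.73 Y5.82 E0.3174
G1 X20.57 Y10.17 E0.3703
G1 X15.26 Y8.75 E0.4350
G1 X14.71 Y7.43 E0.4518
G1 X13.11 Y5.34 E0.4827
G1 X11.02 Y3.74 E0.5137
G1 X8.59 Y2.73 E0.5446
G1 X5.98 Y2.38 E0.5756
G1 X3.36 Y2.73 E0.6066
G1 X0.93 Y3.74 E0.6376
G1 X-0.20 Y4.61 E0.6543
G1 X-1.16 Y4.35 E0.6660

At z = 6 mm: the cube is present — its section is the full 22.5×19 rectangle; the sphere at (7, 0) does not reach this height (|z−center|=8.000 > r=5.5); the r=12 sphere at (9, 10.5) contributes a regular 24-gon of circumradius √(12²−6.5²) = 10.087; the cube at (0, 4.5) is present — its section is the full 29×19.5 rectangle; After the difference (first − rest): starting from the 22.5×19 cube, the r=12 sphere at (9, 10.5) partially overlaps it — only the 298.84 mm² overlap (of its 316.02 mm²) is removed, clipping the outline; the 29×19.5 cube at (0, 4.5) partially overlaps it — only the 72.68 mm² overlap (of its 565.50 mm²) is removed, clipping the outline — 1 connected region; (whole slice rotated 15° about Z — lengths, areas and connectivity unchanged). The outline is a single polygon with 13 vertices. Extrusion per mm of travel: 0.25 × 0.3 / (π × 1.425²) = 0.011757. Accumulating E over each segment gives final E = 0.6660.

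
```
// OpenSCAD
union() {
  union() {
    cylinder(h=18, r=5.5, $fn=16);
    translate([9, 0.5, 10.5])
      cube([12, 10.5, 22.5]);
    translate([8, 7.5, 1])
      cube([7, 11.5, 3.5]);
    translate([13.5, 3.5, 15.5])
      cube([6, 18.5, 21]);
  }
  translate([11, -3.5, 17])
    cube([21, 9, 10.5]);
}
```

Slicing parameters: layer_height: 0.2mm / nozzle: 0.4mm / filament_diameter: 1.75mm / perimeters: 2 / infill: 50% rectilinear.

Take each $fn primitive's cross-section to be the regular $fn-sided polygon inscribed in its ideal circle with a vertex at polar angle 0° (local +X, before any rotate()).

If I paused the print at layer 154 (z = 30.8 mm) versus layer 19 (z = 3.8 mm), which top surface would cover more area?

layer 154 (z = 30.8 mm)

Layer 154 (z = 30.8): the cylinder is not intersected at this z (z outside [0, 18]); the cube at (9, 0.5) (footprint 12×10.5) is included at this height (area 126.00 mm²); the cube at (8, 7.5) does not reach this height (z outside [1, 4.5]); the cube at (13.5, 3.5) (footprint 6×18.5) is included at this height (area 111.00 mm²); Merging all regions: the regions partially overlap — summed areas 237.00 mm² minus the doubly-counted overlap 45.00 mm² gives 192.00 mm² — area = 192.00 mm²; the cube at (11, -3.5) does not reach this height (z outside [17, 27.5]); Taking the union: only the result so far is present, so the union is just that shape — area = 192.00 mm². So its area = 192.00 mm². Layer 19 (z = 3.8): the r=5.5 cylinder gives a regular 16-gon of circumradius 5.5 (constant along its height) (area = (16/2)·5.500²·sin(360°/16) = 92.61 mm²); the cube at (9, 0.5) does not reach this height (z outside [10.5, 33]); the cube at (8, 7.5) is present — its section is the full 7×11.5 rectangle (area 80.50 mm²); the cube at (13.5, 3.5) is not intersected at this z (z outside [15.5, 36.5]); Combining (union): the 2 present regions are separate (no shared area or edge), so areas and boundary lengths simply add and each stays a separate island — area = 173.11 mm²; the cube at (11, -3.5) does not reach this height (z outside [17, 27.5]); Taking the union: only that combined region is present, so the union is just that shape — area = 173.11 mm². So its area = 173.11 mm². Layer 154 is larger (192.00 vs 173.11 mm²).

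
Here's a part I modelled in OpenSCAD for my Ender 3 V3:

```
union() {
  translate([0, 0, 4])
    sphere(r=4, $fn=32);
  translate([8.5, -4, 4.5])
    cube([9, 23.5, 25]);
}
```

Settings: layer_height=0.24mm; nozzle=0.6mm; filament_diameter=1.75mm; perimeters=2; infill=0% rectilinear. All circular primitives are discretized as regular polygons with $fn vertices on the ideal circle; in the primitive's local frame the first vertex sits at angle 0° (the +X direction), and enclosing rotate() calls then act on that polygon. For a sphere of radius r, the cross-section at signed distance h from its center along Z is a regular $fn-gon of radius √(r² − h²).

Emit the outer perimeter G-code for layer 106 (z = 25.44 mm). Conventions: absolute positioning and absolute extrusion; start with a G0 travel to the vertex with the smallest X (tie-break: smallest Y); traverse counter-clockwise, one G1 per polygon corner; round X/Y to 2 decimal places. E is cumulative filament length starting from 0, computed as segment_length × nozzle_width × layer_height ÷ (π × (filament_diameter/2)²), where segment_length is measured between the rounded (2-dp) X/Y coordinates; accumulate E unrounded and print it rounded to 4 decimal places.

G0 X8.50 Y-4.00 Z25.44
G1 X17.50 Y-4.00 E0.5388
G1 X17.50 Y19.50 E1.9457
G1 X8.50 Y19.50 E2.4845
G1 X8.50 Y-4.00 E3.8914

At z = 25.44 mm: the sphere is absent (|z−center|=21.440 > r=4); the cube at (8.5, -4) (footprint 9×23.5) is included at this height; Combining (union): only the 9×23.5 cube at (8.5, -4) is present, so the union is just that shape — 1 connected region. The outline is a single polygon with 4 vertices. Extrusion per mm of travel: 0.6 × 0.24 / (π × 0.875²) = 0.059868. Accumulating E over each segment gives final E = 3.8914.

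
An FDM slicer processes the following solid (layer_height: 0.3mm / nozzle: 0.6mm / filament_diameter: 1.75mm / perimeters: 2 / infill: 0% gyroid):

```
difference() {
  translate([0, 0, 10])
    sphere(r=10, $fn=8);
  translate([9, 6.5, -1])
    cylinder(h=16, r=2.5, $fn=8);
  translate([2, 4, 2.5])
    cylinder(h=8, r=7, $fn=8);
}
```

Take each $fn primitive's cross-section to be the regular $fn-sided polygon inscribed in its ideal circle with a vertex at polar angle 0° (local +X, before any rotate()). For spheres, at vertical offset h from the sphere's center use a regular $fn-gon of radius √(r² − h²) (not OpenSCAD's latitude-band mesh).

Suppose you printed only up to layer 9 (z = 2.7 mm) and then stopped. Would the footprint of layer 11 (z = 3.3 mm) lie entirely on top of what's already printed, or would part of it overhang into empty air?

part overhangs

Compare the two slices. At z = 2.7: the r=10 sphere slices to a regular 8-gon of circumradius 6.834 (√(r²−h²) with h=7.3 from center) (area = (8/2)·6.834²·sin(360°/8) = 132.12 mm²); the cylinder at (9, 6.5): section is a regular 8-gon, circumradius r=2.5 (area = (8/2)·2.500²·sin(360°/8) = 17.68 mm²); the r=7 cylinder at (2, 4) gives a regular 8-gon of circumradius 7 (constant along its height) (area = (8/2)·7.000²·sin(360°/8) = 138.59 mm²); Taking the first minus the rest: starting from the r=10 sphere (132.12 mm²), the r=2.5 cylinder at (9, 6.5) misses the remaining region (no effect); the r=7 cylinder at (2, 4) partially overlaps it — only the 77.94 mm² overlap (of its 138.59 mm²) is removed, clipping the outline — area = 54.18 mm². At z = 3.3: the sphere: section is a regular 8-gon, circumradius = √(r²−h²) = √(10²−6.7²) = 7.424 (area = (8/2)·7.424²·sin(360°/8) = 155.87 mm²); the cylinder at (9, 6.5): section is a regular 8-gon, circumradius r=2.5 (area = (8/2)·2.500²·sin(360°/8) = 17.68 mm²); the r=7 cylinder at (2, 4) contributes a regular 8-gon of circumradius 7 (area = (8/2)·7.000²·sin(360°/8) = 138.59 mm²); Subtracting the remaining from the first: starting from the r=10 sphere (155.87 mm²), the r=2.5 cylinder at (9, 6.5) misses the remaining region (no effect); the r=7 cylinder at (2, 4) partially overlaps it — only the 87.06 mm² overlap (of its 138.59 mm²) is removed, clipping the outline — area = 68.82 mm². Checking containment: at z = 3.3 the cross-section extends beyond the z = 2.7 cross-section by about 14.64 mm².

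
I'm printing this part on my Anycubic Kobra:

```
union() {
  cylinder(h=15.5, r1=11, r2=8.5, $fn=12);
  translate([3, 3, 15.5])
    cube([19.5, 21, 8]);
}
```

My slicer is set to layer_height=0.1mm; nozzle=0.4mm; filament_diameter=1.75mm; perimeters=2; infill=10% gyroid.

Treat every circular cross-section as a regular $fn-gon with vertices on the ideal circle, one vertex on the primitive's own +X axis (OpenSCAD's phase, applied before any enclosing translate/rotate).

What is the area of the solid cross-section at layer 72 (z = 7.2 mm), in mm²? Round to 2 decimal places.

290.40 mm²

At z = 7.2 mm: the cone contributes a regular 12-gon of circumradius 9.839 (interpolated between r1=11 and r2=8.5 at t=0.465) (area = (12/2)·9.839²·sin(360°/12) = 290.40 mm²); the cube at (3, 3) is not intersected at this z (z outside [15.5, 23.5]); Taking the union: only the cone is present, so the union is just that shape — area = 290.40 mm². Overall, the cross-section is a single solid region. Net area = 290.40 mm².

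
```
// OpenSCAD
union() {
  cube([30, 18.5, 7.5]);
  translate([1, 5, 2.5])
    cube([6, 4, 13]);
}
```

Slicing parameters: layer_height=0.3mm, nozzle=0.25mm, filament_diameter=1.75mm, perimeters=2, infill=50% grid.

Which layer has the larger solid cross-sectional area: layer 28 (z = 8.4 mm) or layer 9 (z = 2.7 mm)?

layer 9 (z = 2.7 mm)

Layer 28 (z = 8.4): the cube does not reach this height (z outside [0, 7.5]); the cube at (1, 5) is present — its section is the full 6×4 rectangle (area 24.00 mm²); Combining (union): only the 6×4 cube at (1, 5) is present, so the union is just that shape — area = 24.00 mm². So its area = 24.00 mm². Layer 9 (z = 2.7): the cube is present — its section is the full 30×18.5 rectangle (area 555.00 mm²); the 6×4 cube at (1, 5) contributes its full rectangle (area 24.00 mm²); Merging all regions: the 6×4 cube at (1, 5) lies entirely inside the 30×18.5 cube, so the union is just the 30×18.5 cube — area = 555.00 mm². So its area = 555.00 mm². Layer 9 is larger (555.00 vs 24.00 mm²).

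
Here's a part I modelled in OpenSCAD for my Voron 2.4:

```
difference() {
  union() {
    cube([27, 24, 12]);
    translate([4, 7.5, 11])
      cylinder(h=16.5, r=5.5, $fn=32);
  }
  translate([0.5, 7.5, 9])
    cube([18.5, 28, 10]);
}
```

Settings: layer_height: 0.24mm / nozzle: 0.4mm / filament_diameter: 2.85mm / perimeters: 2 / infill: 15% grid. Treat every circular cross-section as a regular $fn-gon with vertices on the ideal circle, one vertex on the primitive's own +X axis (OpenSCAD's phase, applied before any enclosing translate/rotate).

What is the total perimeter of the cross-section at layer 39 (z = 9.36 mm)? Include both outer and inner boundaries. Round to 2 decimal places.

At z = 9.36 mm: the cube (footprint 27×24) is included at this height (perimeter 102.00 mm); the cylinder at (4, 7.5) is not intersected at this z (z outside [11, 27.5]); Taking the union: only the 27×24 cube is present, so the union is just that shape — boundary = 102.00 mm; the cube at (0.5, 7.5) (footprint 18.5×28) is included at this height (perimeter 93.00 mm); Subtracting the remaining from the first: starting from that combined region, the 18.5×28 cube at (0.5, 7.5) partially overlaps it — only the 305.25 mm² overlap (of its 518.00 mm²) is removed, clipping the outline — boundary = 135.00 mm. Overall, the cross-section is a single solid region. Total boundary length (outer) = 135.00 mm.

135.00 mm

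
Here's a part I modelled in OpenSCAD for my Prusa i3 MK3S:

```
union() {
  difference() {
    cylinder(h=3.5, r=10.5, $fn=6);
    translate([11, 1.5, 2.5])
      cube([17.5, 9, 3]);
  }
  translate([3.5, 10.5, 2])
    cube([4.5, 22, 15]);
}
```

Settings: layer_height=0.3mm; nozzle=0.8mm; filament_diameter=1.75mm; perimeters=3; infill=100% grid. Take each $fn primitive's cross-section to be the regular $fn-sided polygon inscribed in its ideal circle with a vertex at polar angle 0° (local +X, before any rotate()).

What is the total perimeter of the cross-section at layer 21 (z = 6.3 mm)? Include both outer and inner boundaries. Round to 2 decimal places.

At z = 6.3 mm: the cylinder is not intersected at this z (z outside [0, 3.5]); the cube at (11, 1.5) does not reach this height (z outside [2.5, 5.5]); Taking the first minus the rest: the first operand is absent here, so nothing remains; the 4.5×22 cube at (3.5, 10.5) contributes its full rectangle (perimeter 53.00 mm); Combining (union): only the 4.5×22 cube at (3.5, 10.5) is present, so the union is just that shape — boundary = 53.00 mm. Overall, the cross-section is a single solid region. Total boundary length (outer) = 53.00 mm.

53.00 mm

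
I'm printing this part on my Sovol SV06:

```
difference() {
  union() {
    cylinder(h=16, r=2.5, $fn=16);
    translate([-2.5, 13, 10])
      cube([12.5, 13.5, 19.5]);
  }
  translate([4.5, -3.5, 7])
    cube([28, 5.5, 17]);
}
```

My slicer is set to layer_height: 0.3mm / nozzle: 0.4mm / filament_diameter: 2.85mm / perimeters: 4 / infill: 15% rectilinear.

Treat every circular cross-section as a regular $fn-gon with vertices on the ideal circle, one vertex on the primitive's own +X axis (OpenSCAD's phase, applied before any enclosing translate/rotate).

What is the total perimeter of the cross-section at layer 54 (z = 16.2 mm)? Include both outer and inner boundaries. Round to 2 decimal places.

52.00 mm

At z = 16.2 mm: the cylinder is not intersected at this z (z outside [0, 16]); the cube at (-2.5, 13) (footprint 12.5×13.5) is included at this height (perimeter 52.00 mm); Merging all regions: only the 12.5×13.5 cube at (-2.5, 13) is present, so the union is just that shape — boundary = 52.00 mm; the 28×5.5 cube at (4.5, -3.5) contributes its full rectangle (perimeter 67.00 mm); After the difference (first − rest): starting from that combined region, the 28×5.5 cube at (4.5, -3.5) misses the remaining region (no effect) — boundary = 52.00 mm. Overall, the cross-section is a single solid region. Total boundary length (outer) = 52.00 mm.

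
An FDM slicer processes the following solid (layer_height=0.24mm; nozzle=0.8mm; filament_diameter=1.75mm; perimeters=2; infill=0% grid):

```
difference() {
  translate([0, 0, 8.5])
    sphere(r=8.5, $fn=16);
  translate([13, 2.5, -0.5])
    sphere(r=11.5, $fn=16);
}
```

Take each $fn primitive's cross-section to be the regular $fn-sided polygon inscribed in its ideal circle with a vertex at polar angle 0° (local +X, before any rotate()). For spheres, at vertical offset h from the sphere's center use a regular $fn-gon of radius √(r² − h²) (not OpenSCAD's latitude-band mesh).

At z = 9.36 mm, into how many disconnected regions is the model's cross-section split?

At z = 9.36 mm: the r=8.5 sphere contributes a regular 16-gon of circumradius √(8.5²−0.86²) = 8.456; the r=11.5 sphere at (13, 2.5) contributes a regular 16-gon of circumradius √(11.5²−9.86²) = 5.919; After the difference (first − rest): starting from the r=8.5 sphere, the r=11.5 sphere at (13, 2.5) partially overlaps it — only the 3.26 mm² overlap (of its 107.24 mm²) is removed, clipping the outline — 1 connected region. The result has 1 disconnected region.

1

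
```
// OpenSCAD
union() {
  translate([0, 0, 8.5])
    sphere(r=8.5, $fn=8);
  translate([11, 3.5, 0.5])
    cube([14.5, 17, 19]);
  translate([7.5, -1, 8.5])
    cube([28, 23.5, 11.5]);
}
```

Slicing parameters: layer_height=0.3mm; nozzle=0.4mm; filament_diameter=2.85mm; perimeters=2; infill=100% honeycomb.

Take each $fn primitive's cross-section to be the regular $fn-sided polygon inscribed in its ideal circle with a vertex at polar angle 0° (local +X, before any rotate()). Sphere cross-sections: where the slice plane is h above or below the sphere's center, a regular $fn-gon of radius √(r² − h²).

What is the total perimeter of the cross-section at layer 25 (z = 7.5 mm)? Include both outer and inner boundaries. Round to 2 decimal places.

At z = 7.5 mm: the r=8.5 sphere contributes a regular 8-gon of circumradius √(8.5²−1²) = 8.441 (perimeter = 2·8·8.441·sin(180°/8) = 51.68 mm); the cube at (11, 3.5) (footprint 14.5×17) is included at this height (perimeter 63.00 mm); the cube at (7.5, -1) is absent (z outside [8.5, 20]); Taking the union: the 2 present regions are separate (no shared area or edge), so areas and boundary lengths simply add and each stays a separate island — boundary = 114.68 mm. Overall, the cross-section has 2 separate islands. Total boundary length (outer) = 114.68 mm.

114.68 mm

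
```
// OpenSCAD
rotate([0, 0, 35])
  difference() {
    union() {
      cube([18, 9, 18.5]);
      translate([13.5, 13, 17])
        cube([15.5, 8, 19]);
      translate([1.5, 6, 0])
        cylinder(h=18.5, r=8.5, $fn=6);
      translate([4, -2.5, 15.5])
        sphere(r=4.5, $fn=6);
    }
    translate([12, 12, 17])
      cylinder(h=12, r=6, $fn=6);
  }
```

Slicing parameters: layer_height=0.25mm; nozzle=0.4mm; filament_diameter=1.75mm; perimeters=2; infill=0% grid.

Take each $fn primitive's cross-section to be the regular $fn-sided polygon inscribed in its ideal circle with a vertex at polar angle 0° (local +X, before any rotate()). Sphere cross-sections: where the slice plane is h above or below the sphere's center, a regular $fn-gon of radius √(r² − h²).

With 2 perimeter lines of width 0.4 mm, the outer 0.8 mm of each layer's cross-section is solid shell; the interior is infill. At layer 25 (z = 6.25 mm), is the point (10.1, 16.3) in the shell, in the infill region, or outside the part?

shell

At z = 6.25 mm: the cube (footprint 18×9) is included at this height; the cube at (13.5, 13) does not reach this height (z outside [17, 36]); the r=8.5 cylinder at (1.5, 6) contributes a regular 6-gon of circumradius 8.5; the sphere at (4, -2.5) does not reach this height (|z−center|=9.250 > r=4.5); Combining (union): the regions partially overlap (shared area 77.01 mm²), so overlapping operands fuse into one piece — 1 connected region; the cylinder at (12, 12) does not reach this height (z outside [17, 29]); Subtracting the remaining from the first: none of the subtracted shapes is present at this height, so the result so far is unchanged — 1 connected region; (whole slice rotated 35° about Z — lengths, areas and connectivity unchanged). Overall, the cross-section is a single solid region. Undo the 35° rotation: the query point maps to (17.623, 7.559) in the un-rotated model frame. The nearest boundary edge runs (18.00, 9.00)→(18.00, 0.00); distance from the point to it = 0.38 mm. The point is inside the cross-section, 0.38 mm from the nearest boundary — within the 0.8 mm shell band (2 × 0.4).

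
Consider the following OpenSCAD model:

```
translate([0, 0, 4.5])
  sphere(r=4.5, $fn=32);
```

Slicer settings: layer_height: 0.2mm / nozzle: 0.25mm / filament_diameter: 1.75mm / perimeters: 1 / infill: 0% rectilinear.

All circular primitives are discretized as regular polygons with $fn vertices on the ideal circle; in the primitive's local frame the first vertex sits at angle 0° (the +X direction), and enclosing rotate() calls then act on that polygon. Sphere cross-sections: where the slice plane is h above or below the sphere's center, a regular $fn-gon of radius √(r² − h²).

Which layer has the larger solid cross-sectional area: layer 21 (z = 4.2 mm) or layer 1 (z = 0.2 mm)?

layer 21 (z = 4.2 mm)

Layer 21 (z = 4.2): the r=4.5 sphere slices to a regular 32-gon of circumradius 4.490 (√(r²−h²) with h=0.3 from center) (area = (32/2)·4.490²·sin(360°/32) = 62.93 mm²). So its area = 62.93 mm². Layer 1 (z = 0.2): the r=4.5 sphere contributes a regular 32-gon of circumradius √(4.5²−4.3²) = 1.327 (area = (32/2)·1.327²·sin(360°/32) = 5.49 mm²). So its area = 5.49 mm². Layer 21 is larger (62.93 vs 5.49 mm²).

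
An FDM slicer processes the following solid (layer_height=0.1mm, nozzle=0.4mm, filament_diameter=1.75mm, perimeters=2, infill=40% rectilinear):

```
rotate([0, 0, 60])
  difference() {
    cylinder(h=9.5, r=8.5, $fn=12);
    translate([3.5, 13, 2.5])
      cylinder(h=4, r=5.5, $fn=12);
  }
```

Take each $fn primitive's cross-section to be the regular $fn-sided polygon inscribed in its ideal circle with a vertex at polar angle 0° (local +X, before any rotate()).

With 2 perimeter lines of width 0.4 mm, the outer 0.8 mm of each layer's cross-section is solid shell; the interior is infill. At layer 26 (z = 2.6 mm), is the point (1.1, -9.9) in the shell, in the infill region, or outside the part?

At z = 2.6 mm: the r=8.5 cylinder contributes a regular 12-gon of circumradius 8.5; the cylinder at (3.5, 13): section is a regular 12-gon, circumradius r=5.5; After the difference (first − rest): starting from the r=8.5 cylinder, the r=5.5 cylinder at (3.5, 13) partially overlaps it — only the 0.18 mm² overlap (of its 90.75 mm²) is removed, clipping the outline — 1 connected region; (rotated 60° about Z; rotation is an isometry so areas/perimeters/island counts are preserved). Overall, the cross-section is a single solid region. Undo the 60° rotation: the query point maps to (-8.024, -5.903) in the un-rotated model frame. The nearest boundary edge runs (-4.25, -7.36)→(-7.36, -4.25); distance from the point to it = 1.64 mm. The point is not inside any of the regions above, so it lies outside the cross-section (1.64 mm from the nearest boundary).

outside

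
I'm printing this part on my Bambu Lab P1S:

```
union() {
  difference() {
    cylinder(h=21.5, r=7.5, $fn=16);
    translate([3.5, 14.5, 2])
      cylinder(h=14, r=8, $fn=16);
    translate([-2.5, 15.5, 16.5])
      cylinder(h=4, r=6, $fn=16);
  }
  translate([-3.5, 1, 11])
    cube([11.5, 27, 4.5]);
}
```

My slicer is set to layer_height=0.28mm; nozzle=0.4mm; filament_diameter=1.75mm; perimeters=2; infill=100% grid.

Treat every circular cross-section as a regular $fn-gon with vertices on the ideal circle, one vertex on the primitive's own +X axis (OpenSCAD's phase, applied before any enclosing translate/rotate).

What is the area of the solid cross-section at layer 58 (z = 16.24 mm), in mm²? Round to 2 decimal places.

172.21 mm²

At z = 16.24 mm: the cylinder: section is a regular 16-gon, circumradius r=7.5 (area = (16/2)·7.500²·sin(360°/16) = 172.21 mm²); the cylinder at (3.5, 14.5) is absent (z outside [2, 16]); the cylinder at (-2.5, 15.5) does not reach this height (z outside [16.5, 20.5]); Taking the first minus the rest: none of the subtracted shapes is present at this height, so the r=7.5 cylinder is unchanged — area = 172.21 mm²; the cube at (-3.5, 1) does not reach this height (z outside [11, 15.5]); Merging all regions: only the result so far is present, so the union is just that shape — area = 172.21 mm². Overall, the cross-section is a single solid region. Net area = 172.21 mm².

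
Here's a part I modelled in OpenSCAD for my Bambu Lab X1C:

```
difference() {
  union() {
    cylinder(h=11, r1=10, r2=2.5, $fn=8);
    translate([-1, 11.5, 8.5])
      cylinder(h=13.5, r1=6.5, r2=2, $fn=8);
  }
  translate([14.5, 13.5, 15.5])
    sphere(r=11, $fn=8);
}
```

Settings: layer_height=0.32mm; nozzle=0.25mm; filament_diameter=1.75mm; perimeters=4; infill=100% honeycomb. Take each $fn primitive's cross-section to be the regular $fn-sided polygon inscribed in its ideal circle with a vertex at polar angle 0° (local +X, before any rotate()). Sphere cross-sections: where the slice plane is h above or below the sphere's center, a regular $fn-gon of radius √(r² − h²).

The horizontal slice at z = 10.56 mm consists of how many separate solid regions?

At z = 10.56 mm: the cone: at t=0.960 of its height the radius interpolates to r₁+(r₂−r₁)t = 2.800, giving a regular 8-gon of that circumradius; the cone at (-1, 11.5): at t=0.153 of its height the radius interpolates to r₁+(r₂−r₁)t = 5.813, giving a regular 8-gon of that circumradius; Taking the union: the 2 present regions are separate (no shared area or edge), so areas and boundary lengths simply add and each stays a separate island — 2 connected regions; the sphere at (14.5, 13.5): section is a regular 8-gon, circumradius = √(r²−h²) = √(11²−4.94²) = 9.828; After the difference (first − rest): starting from that combined region, the r=11 sphere at (14.5, 13.5) misses the remaining region (no effect) — 2 connected regions. The result has 2 disconnected regions.

2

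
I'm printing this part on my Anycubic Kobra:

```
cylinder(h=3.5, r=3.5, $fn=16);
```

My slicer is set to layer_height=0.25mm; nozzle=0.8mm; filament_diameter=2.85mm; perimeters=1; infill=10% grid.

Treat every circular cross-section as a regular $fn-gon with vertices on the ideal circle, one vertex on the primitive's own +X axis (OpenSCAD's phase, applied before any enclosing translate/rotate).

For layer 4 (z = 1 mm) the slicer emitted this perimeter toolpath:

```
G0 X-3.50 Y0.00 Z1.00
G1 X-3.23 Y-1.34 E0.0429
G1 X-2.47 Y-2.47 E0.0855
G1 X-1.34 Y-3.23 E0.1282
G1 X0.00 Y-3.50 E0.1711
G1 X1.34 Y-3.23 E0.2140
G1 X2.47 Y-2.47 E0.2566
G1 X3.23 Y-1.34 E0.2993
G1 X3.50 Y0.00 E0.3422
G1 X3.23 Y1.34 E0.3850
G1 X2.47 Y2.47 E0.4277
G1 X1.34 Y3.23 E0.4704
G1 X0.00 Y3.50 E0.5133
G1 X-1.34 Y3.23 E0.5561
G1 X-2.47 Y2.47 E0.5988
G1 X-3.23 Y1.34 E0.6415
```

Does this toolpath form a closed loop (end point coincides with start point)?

Start point (G0): (-3.50, 0.00). End point (last G1): the path does not return to the start — open.

no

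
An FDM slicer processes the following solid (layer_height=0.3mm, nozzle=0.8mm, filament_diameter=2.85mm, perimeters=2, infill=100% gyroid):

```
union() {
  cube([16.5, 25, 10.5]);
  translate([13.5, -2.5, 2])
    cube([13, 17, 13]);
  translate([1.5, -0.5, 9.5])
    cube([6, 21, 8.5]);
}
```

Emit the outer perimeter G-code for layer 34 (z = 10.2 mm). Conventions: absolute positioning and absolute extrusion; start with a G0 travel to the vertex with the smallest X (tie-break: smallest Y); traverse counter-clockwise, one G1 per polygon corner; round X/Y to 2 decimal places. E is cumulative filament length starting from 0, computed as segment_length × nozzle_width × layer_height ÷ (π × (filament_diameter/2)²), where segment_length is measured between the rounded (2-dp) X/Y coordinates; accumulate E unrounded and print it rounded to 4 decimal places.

G0 X0.00 Y0.00 Z10.20
G1 X1.50 Y0.00 E0.0564
G1 X1.50 Y-0.50 E0.0752
G1 X7.50 Y-0.50 E0.3010
G1 X7.50 Y0.00 E0.3198
G1 X13.50 Y0.00 E0.5455
G1 X13.50 Y-2.50 E0.6396
G1 X26.50 Y-2.50 E1.1286
G1 X26.50 Y14.50 E1.7682
G1 X16.50 Y14.50 E2.1444
G1 X16.50 Y25.00 E2.5394
G1 X0.00 Y25.00 E3.1602
G1 X0.00 Y0.00 E4.1007

At z = 10.2 mm: the cube (footprint 16.5×25) is included at this height; the cube at (13.5, -2.5) is present — its section is the full 13×17 rectangle; the cube at (1.5, -0.5) (footprint 6×21) is included at this height; Merging all regions: the regions partially overlap (shared area 166.50 mm²), so overlapping operands fuse into one piece — 1 connected region. The outline is a single polygon with 12 vertices. Extrusion per mm of travel: 0.8 × 0.3 / (π × 1.425²) = 0.037621. Accumulating E over each segment gives final E = 4.1007.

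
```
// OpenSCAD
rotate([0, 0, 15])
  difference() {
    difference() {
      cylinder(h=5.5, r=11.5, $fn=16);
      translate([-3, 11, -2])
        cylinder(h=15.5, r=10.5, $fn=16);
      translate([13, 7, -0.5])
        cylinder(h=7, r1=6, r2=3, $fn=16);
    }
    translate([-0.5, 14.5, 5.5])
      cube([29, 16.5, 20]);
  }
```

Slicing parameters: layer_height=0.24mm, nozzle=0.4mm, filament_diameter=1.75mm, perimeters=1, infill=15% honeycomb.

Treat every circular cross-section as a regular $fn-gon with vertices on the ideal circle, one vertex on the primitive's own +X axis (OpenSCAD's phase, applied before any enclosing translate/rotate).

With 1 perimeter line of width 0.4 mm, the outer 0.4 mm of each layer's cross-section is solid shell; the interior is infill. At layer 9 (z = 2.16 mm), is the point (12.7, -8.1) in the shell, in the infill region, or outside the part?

outside

At z = 2.16 mm: the r=11.5 cylinder gives a regular 16-gon of circumradius 11.5 (constant along its height); the r=10.5 cylinder at (-3, 11) contributes a regular 16-gon of circumradius 10.5; the cone at (13, 7) (r1=6→r2=3) has section circumradius 4.860 here — a regular 16-gon; Taking the first minus the rest: starting from the r=11.5 cylinder, the r=10.5 cylinder at (-3, 11) partially overlaps it — only the 134.46 mm² overlap (of its 337.53 mm²) is removed, clipping the outline; the cone at (13, 7) partially overlaps it — only the 5.50 mm² overlap (of its 72.31 mm²) is removed, clipping the outline — 1 connected region; the cube at (-0.5, 14.5) does not reach this height (z outside [5.5, 25.5]); Taking the first minus the rest: none of the subtracted shapes is present at this height, so that combined region is unchanged — 1 connected region; (whole slice rotated 15° about Z — lengths, areas and connectivity unchanged). Overall, the cross-section is a single solid region. Undo the 15° rotation: the query point maps to (10.171, -11.111) in the un-rotated model frame. The nearest boundary edge runs (10.62, -4.40)→(8.13, -8.13); distance from the point to it = 3.61 mm. The point is not inside any of the regions above, so it lies outside the cross-section (3.61 mm from the nearest boundary).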